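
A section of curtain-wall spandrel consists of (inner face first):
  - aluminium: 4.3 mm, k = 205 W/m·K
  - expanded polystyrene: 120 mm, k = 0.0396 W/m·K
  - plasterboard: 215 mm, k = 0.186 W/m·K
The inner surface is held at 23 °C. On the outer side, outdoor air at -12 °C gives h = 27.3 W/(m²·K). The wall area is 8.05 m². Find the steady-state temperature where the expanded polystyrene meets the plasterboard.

Model the wall as resistances in series:
R_aluminium = L/(kA) = 0.0043/(205×8.05) = 2.606×10^-6 K/W
R_expanded polystyrene = L/(kA) = 0.12/(0.0396×8.05) = 0.3764 K/W
R_plasterboard = L/(kA) = 0.215/(0.186×8.05) = 0.1436 K/W
R_outer film = 1/(h_o·A) = 1/(27.3×8.05) = 0.00455 K/W
R_total = 0.5246 K/W;  Q = ΔT/R_total = 35/0.5246 = 66.72 W
T_interface = T_inner − Q·ΣR(inner→interface) = 23 − 66.7×0.3764

T ≈ -2.12 °C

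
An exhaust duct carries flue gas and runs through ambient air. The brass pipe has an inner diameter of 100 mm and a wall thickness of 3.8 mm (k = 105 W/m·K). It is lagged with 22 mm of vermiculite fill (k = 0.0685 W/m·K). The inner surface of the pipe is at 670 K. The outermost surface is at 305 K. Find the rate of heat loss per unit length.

Radial resistances (cylindrical: R_cond = ln(r_o/r_i)/(2πkL), R_conv = 1/(h·2πrL)):
R_brass pipe wall = ln(53.8/50)/(2π×105×1) = 1.11×10^-4 K/W
R_vermiculite fill = ln(75.8/53.8)/(2π×0.0685×1) = 0.7965 K/W
R_total = 0.7966 K/W
Q = ΔT/R_total = 365/0.7966

q′ ≈ 458 W/m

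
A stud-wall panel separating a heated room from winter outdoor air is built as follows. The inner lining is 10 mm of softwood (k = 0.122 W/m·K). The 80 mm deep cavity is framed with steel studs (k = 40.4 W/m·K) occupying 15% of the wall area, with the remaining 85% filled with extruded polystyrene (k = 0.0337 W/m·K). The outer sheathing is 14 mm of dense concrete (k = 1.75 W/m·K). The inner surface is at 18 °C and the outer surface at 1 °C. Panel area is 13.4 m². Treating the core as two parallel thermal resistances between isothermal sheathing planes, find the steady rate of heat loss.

Sheathing layers in series; stud and cavity paths in parallel between them.
R_inner = 0.01/(0.122×13.4) = 0.006117 K/W
R_stud  = 0.08/(40.4×0.15×13.4) = 9.852×10^-4 K/W
R_cav   = 0.08/(0.0337×0.85×13.4) = 0.2084 K/W
1/R_core = 1/R_stud + 1/R_cav → R_core = 9.805×10^-4 K/W
R_outer = 0.014/(1.75×13.4) = 5.97×10^-4 K/W
R_total = 0.007695 K/W
Q = ΔT/R_total = 17/0.007695

Q ≈ 2210 W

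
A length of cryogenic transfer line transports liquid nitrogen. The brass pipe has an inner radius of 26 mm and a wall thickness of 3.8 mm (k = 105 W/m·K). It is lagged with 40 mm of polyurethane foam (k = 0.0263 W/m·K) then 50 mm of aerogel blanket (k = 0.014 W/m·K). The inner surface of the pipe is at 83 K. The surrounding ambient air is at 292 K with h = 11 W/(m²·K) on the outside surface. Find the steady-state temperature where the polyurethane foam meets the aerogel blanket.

Cylindrical conduction, so R = ln(r₂/r₁)/(2πkL) per layer, in series:
R_brass pipe wall = ln(29.8/26)/(2π×105×1) = 2.068×10^-4 K/W
R_polyurethane foam = ln(69.8/29.8)/(2π×0.0263×1) = 5.151 K/W
R_aerogel blanket = ln(119.8/69.8)/(2π×0.014×1) = 6.141 K/W
R_outer film = 1/(h_o·2πr_oL) = 1/(11×2π×0.1198×1) = 0.1208 K/W
R_total = 11.41 K/W
Q = ΔT/R_total = 209/11.41
Q = 18.3 W/m
T_interface = T_inner + Q·ΣR(inner→interface) = 83 + 18.3×5.151

T ≈ 177 K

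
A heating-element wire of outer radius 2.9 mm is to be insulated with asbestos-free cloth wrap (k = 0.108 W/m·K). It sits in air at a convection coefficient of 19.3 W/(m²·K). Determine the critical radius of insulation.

For a cylinder r_cr = k/h = 0.108/19.3
r_cr = 5.6 mm; since the bare radius (2.9 mm) is below r_cr, adding a thin layer of insulation will *increase* heat loss.

r_cr ≈ 5.6 mm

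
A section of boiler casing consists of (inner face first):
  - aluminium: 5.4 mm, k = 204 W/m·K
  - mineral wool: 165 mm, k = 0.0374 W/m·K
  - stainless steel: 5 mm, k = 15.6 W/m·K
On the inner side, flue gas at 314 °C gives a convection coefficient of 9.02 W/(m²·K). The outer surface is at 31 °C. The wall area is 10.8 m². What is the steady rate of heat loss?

Q ≈ 676 W

Using the resistance-network approach (series):
R_inner film = 1/(h_i·A) = 1/(9.02×10.8) = 0.01027 K/W
R_aluminium = L/(kA) = 0.0054/(204×10.8) = 2.451×10^-6 K/W
R_mineral wool = L/(kA) = 0.165/(0.0374×10.8) = 0.4085 K/W
R_stainless steel = L/(kA) = 0.005/(15.6×10.8) = 2.968×10^-5 K/W
R_total = 0.4188 K/W
Q = ΔT / R_total = 283 / 0.4188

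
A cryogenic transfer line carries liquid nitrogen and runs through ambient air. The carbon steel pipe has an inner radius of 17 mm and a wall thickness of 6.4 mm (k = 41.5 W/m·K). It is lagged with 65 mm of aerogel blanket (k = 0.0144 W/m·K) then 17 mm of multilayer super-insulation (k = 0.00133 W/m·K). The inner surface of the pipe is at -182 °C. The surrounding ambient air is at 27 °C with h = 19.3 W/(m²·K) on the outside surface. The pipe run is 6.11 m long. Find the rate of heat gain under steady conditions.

For a radial system each layer contributes R = ln(r_out/r_in)/(2πkL); films add R = 1/(hA).
R_carbon steel pipe wall = ln(23.4/17)/(2π×41.5×6.11) = 2.006×10^-4 K/W
R_aerogel blanket = ln(88.4/23.4)/(2π×0.0144×6.11) = 2.404 K/W
R_multilayer super-insulation = ln(105.4/88.4)/(2π×0.00133×6.11) = 3.445 K/W
R_outer film = 1/(h_o·2πr_oL) = 1/(19.3×2π×0.1054×6.11) = 0.01281 K/W
R_total = 5.862 K/W
Q = ΔT/R_total = 209/5.862

Q ≈ 35.7 W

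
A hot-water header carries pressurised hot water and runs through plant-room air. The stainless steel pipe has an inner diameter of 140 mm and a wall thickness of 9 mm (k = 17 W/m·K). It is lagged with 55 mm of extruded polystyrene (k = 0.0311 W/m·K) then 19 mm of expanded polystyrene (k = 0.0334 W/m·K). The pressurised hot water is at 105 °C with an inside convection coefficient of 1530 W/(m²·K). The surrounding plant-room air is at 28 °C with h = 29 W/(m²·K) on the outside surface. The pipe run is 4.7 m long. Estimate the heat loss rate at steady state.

Q ≈ 107 W

Treating each annulus and film as a series resistance:
R_inner film = 1/(h_i·2πr₁L) = 1/(1530×2π×0.07×4.7) = 3.162×10^-4 K/W
R_stainless steel pipe wall = ln(79/70)/(2π×17×4.7) = 2.409×10^-4 K/W
R_extruded polystyrene = ln(134/79)/(2π×0.0311×4.7) = 0.5753 K/W
R_expanded polystyrene = ln(153/134)/(2π×0.0334×4.7) = 0.1344 K/W
R_outer film = 1/(h_o·2πr_oL) = 1/(29×2π×0.153×4.7) = 0.007632 K/W
R_total = 0.718 K/W
Q = ΔT/R_total = 77/0.718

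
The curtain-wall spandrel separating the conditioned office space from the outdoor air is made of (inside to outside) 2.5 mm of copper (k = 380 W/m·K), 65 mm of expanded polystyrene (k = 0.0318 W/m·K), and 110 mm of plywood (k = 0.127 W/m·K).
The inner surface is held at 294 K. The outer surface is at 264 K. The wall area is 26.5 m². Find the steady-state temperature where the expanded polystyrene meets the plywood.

T ≈ 273 K

Treating each layer as a thermal resistance in series:
R_copper = L/(kA) = 0.0025/(380×26.5) = 2.483×10^-7 K/W
R_expanded polystyrene = L/(kA) = 0.065/(0.0318×26.5) = 0.07713 K/W
R_plywood = L/(kA) = 0.11/(0.127×26.5) = 0.03268 K/W
R_total = 0.1098 K/W;  Q = ΔT/R_total = 30/0.1098 = 273.2 W
T_interface = T_inner − Q·ΣR(inner→interface) = 294 − 273×0.07713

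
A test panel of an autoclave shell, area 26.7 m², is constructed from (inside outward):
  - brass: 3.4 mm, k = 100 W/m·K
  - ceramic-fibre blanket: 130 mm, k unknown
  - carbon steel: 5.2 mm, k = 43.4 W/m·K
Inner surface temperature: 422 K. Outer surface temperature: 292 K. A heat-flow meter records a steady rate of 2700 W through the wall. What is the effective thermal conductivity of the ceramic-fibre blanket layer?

Treating each layer as a thermal resistance in series:
R_brass = L/(kA) = 0.0034/(100×26.7) = 1.273×10^-6 K/W
R_carbon steel = L/(kA) = 0.0052/(43.4×26.7) = 4.487×10^-6 K/W
Sum of known resistances R_other = 5.761×10^-6 K/W
Total R = ΔT/Q = 130/2700 = 0.04815 K/W
R_ceramic-fibre blanket = R_total − R_other = 0.04814 K/W
k = L/(R·A) = 0.13/(0.04814×26.7)

k ≈ 0.101 W/(m·K)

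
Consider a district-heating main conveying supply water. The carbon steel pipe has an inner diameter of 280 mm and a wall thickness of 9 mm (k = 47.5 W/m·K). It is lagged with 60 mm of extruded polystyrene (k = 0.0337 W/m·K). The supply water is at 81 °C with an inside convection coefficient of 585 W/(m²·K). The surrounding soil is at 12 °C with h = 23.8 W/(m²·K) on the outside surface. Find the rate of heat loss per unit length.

Per-layer cylindrical resistances, series-summed:
R_inner film = 1/(h_i·2πr₁L) = 1/(585×2π×0.14×1) = 0.001943 K/W
R_carbon steel pipe wall = ln(149/140)/(2π×47.5×1) = 2.088×10^-4 K/W
R_extruded polystyrene = ln(209/149)/(2π×0.0337×1) = 1.598 K/W
R_outer film = 1/(h_o·2πr_oL) = 1/(23.8×2π×0.209×1) = 0.032 K/W
R_total = 1.632 K/W
Q = ΔT/R_total = 69/1.632

q′ ≈ 42.3 W/m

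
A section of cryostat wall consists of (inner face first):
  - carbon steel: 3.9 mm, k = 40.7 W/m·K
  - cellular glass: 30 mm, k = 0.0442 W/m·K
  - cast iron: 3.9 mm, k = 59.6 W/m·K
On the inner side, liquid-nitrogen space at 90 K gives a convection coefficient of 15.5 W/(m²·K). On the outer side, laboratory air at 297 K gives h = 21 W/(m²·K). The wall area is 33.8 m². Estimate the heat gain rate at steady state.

Q ≈ 8840 W

Thermal resistances in series:
R_inner film = 1/(h_i·A) = 1/(15.5×33.8) = 0.001909 K/W
R_carbon steel = L/(kA) = 0.0039/(40.7×33.8) = 2.835×10^-6 K/W
R_cellular glass = L/(kA) = 0.03/(0.0442×33.8) = 0.02008 K/W
R_cast iron = L/(kA) = 0.0039/(59.6×33.8) = 1.936×10^-6 K/W
R_outer film = 1/(h_o·A) = 1/(21×33.8) = 0.001409 K/W
R_total = 0.0234 K/W
Q = ΔT / R_total = 207 / 0.0234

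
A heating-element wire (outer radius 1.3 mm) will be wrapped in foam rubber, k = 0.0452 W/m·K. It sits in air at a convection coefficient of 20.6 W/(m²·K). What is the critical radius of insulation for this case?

r_cr ≈ 2.19 mm

For a cylinder r_cr = k/h = 0.0452/20.6
r_cr = 2.19 mm; since the bare radius (1.3 mm) is below r_cr, adding a thin layer of insulation will *increase* heat loss.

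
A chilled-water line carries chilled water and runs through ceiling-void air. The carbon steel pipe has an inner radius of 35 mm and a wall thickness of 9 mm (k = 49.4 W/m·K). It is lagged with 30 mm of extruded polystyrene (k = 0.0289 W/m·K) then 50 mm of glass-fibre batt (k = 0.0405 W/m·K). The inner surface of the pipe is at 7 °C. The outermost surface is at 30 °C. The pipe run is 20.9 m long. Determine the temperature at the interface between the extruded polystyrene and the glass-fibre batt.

T ≈ 20.5 °C

Cylindrical conduction, so R = ln(r₂/r₁)/(2πkL) per layer, in series:
R_carbon steel pipe wall = ln(44/35)/(2π×49.4×20.9) = 3.528×10^-5 K/W
R_extruded polystyrene = ln(74/44)/(2π×0.0289×20.9) = 0.137 K/W
R_glass-fibre batt = ln(124/74)/(2π×0.0405×20.9) = 0.09706 K/W
R_total = 0.2341 K/W
Q = ΔT/R_total = 23/0.2341
Q = 98.3 W
T_interface = T_inner + Q·ΣR(inner→interface) = 7 + 98.3×0.137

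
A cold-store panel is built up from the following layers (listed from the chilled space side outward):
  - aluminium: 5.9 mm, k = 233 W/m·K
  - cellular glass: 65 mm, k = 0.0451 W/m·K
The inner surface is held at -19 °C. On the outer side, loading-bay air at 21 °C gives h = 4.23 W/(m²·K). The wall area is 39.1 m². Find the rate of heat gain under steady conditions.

Treating each layer as a thermal resistance in series:
R_aluminium = L/(kA) = 0.0059/(233×39.1) = 6.476×10^-7 K/W
R_cellular glass = L/(kA) = 0.065/(0.0451×39.1) = 0.03686 K/W
R_outer film = 1/(h_o·A) = 1/(4.23×39.1) = 0.006046 K/W
R_total = 0.04291 K/W
Q = ΔT / R_total = 40 / 0.04291

Q ≈ 932 W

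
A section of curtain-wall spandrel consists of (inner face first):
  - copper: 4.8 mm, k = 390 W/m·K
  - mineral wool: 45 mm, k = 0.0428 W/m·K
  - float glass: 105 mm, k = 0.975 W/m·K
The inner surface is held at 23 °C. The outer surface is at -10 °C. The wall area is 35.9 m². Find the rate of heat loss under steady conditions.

Q ≈ 1020 W

Using the resistance-network approach (series):
R_copper = L/(kA) = 0.0048/(390×35.9) = 3.428×10^-7 K/W
R_mineral wool = L/(kA) = 0.045/(0.0428×35.9) = 0.02929 K/W
R_float glass = L/(kA) = 0.105/(0.975×35.9) = 0.003 K/W
R_total = 0.03229 K/W
Q = ΔT / R_total = 33 / 0.03229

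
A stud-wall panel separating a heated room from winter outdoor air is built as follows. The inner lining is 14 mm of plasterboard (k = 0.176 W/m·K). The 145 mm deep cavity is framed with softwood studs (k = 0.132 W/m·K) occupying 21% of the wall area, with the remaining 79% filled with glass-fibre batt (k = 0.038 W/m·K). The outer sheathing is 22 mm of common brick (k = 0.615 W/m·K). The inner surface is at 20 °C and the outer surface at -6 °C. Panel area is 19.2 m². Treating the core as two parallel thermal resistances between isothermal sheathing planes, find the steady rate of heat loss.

Sheathing layers in series; stud and cavity paths in parallel between them.
R_inner = 0.014/(0.176×19.2) = 0.004143 K/W
R_stud  = 0.145/(0.132×0.21×19.2) = 0.2724 K/W
R_cav   = 0.145/(0.038×0.79×19.2) = 0.2516 K/W
1/R_core = 1/R_stud + 1/R_cav → R_core = 0.1308 K/W
R_outer = 0.022/(0.615×19.2) = 0.001863 K/W
R_total = 0.1368 K/W
Q = ΔT/R_total = 26/0.1368

Q ≈ 190 W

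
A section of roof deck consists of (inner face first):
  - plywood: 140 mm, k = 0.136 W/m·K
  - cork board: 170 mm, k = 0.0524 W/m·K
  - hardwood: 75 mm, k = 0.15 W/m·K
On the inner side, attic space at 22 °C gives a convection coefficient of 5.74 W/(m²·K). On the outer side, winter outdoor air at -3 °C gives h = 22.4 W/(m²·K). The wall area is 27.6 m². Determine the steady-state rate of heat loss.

Using the resistance-network approach (series):
R_inner film = 1/(h_i·A) = 1/(5.74×27.6) = 0.006312 K/W
R_plywood = L/(kA) = 0.14/(0.136×27.6) = 0.0373 K/W
R_cork board = L/(kA) = 0.17/(0.0524×27.6) = 0.1175 K/W
R_hardwood = L/(kA) = 0.075/(0.15×27.6) = 0.01812 K/W
R_outer film = 1/(h_o·A) = 1/(22.4×27.6) = 0.001617 K/W
R_total = 0.1809 K/W
Q = ΔT / R_total = 25 / 0.1809

Q ≈ 138 W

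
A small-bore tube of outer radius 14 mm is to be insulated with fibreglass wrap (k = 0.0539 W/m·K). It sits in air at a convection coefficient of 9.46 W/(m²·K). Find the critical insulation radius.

r_cr ≈ 5.7 mm

For a cylinder r_cr = k/h = 0.0539/9.46
r_cr = 5.7 mm; since the bare radius (14 mm) is above r_cr, any added insulation will reduce heat loss.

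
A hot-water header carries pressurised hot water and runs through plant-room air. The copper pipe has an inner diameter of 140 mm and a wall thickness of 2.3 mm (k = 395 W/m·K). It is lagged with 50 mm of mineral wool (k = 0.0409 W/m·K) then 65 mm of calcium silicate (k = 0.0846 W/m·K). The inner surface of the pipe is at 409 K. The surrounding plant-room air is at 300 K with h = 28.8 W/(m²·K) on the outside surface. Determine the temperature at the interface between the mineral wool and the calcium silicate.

T ≈ 331 K

Radial resistances (cylindrical: R_cond = ln(r_o/r_i)/(2πkL), R_conv = 1/(h·2πrL)):
R_copper pipe wall = ln(72.3/70)/(2π×395×1) = 1.303×10^-5 K/W
R_mineral wool = ln(122.3/72.3)/(2π×0.0409×1) = 2.045 K/W
R_calcium silicate = ln(187.3/122.3)/(2π×0.0846×1) = 0.8019 K/W
R_outer film = 1/(h_o·2πr_oL) = 1/(28.8×2π×0.1873×1) = 0.0295 K/W
R_total = 2.877 K/W
Q = ΔT/R_total = 109/2.877
Q = 37.9 W/m
T_interface = T_inner − Q·ΣR(inner→interface) = 409 − 37.9×2.045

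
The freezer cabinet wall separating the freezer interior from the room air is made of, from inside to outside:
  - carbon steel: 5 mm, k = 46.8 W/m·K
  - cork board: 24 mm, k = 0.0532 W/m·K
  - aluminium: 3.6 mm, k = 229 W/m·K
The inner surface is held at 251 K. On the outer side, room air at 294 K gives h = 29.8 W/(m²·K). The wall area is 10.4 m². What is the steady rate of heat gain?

Q ≈ 922 W

Using the resistance-network approach (series):
R_carbon steel = L/(kA) = 0.005/(46.8×10.4) = 1.027×10^-5 K/W
R_cork board = L/(kA) = 0.024/(0.0532×10.4) = 0.04338 K/W
R_aluminium = L/(kA) = 0.0036/(229×10.4) = 1.512×10^-6 K/W
R_outer film = 1/(h_o·A) = 1/(29.8×10.4) = 0.003227 K/W
R_total = 0.04662 K/W
Q = ΔT / R_total = 43 / 0.04662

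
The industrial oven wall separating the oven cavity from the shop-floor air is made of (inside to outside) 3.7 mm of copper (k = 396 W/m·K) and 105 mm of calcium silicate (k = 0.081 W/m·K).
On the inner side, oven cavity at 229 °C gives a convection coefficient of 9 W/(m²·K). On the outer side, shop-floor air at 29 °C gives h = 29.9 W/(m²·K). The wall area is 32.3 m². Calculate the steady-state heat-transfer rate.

Treating each layer as a thermal resistance in series:
R_inner film = 1/(h_i·A) = 1/(9×32.3) = 0.00344 K/W
R_copper = L/(kA) = 0.0037/(396×32.3) = 2.893×10^-7 K/W
R_calcium silicate = L/(kA) = 0.105/(0.081×32.3) = 0.04013 K/W
R_outer film = 1/(h_o·A) = 1/(29.9×32.3) = 0.001035 K/W
R_total = 0.04461 K/W
Q = ΔT / R_total = 200 / 0.04461

Q ≈ 4480 W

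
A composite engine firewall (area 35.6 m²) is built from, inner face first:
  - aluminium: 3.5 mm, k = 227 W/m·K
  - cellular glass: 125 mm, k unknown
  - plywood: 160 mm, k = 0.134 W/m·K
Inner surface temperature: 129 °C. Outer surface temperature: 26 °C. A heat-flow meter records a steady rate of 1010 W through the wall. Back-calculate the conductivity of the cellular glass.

Treating each layer as a thermal resistance in series:
R_aluminium = L/(kA) = 0.0035/(227×35.6) = 4.331×10^-7 K/W
R_plywood = L/(kA) = 0.16/(0.134×35.6) = 0.03354 K/W
Sum of known resistances R_other = 0.03354 K/W
Total R = ΔT/Q = 103/1010 = 0.102 K/W
R_cellular glass = R_total − R_other = 0.06844 K/W
k = L/(R·A) = 0.125/(0.06844×35.6)

k ≈ 0.0513 W/(m·K)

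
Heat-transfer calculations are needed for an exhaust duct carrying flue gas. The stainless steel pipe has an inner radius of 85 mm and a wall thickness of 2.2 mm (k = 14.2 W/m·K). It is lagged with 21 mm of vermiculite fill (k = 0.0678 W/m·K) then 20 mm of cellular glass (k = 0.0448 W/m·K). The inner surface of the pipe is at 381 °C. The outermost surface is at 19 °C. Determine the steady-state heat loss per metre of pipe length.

Per-layer cylindrical resistances, series-summed:
R_stainless steel pipe wall = ln(87.2/85)/(2π×14.2×1) = 2.864×10^-4 K/W
R_vermiculite fill = ln(108.2/87.2)/(2π×0.0678×1) = 0.5065 K/W
R_cellular glass = ln(128.2/108.2)/(2π×0.0448×1) = 0.6026 K/W
R_total = 1.109 K/W
Q = ΔT/R_total = 362/1.109

q′ ≈ 326 W/m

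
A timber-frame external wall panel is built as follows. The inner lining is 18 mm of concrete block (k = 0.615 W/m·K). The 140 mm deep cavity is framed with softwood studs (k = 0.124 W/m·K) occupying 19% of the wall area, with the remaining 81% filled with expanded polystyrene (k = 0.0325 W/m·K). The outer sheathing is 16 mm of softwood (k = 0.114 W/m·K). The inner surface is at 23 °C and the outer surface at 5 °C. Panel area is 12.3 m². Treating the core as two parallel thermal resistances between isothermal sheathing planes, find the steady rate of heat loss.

Sheathing layers in series; stud and cavity paths in parallel between them.
R_inner = 0.018/(0.615×12.3) = 0.00238 K/W
R_stud  = 0.14/(0.124×0.19×12.3) = 0.4831 K/W
R_cav   = 0.14/(0.0325×0.81×12.3) = 0.4324 K/W
1/R_core = 1/R_stud + 1/R_cav → R_core = 0.2282 K/W
R_outer = 0.016/(0.114×12.3) = 0.01141 K/W
R_total = 0.242 K/W
Q = ΔT/R_total = 18/0.242

Q ≈ 74.4 W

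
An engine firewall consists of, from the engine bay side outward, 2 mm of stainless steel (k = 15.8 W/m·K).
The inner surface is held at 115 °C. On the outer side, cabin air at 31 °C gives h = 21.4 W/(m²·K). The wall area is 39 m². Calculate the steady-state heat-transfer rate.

Q ≈ 69900 W

Series thermal resistances:
R_stainless steel = L/(kA) = 0.002/(15.8×39) = 3.246×10^-6 K/W
R_outer film = 1/(h_o·A) = 1/(21.4×39) = 0.001198 K/W
R_total = 0.001201 K/W
Q = ΔT / R_total = 84 / 0.001201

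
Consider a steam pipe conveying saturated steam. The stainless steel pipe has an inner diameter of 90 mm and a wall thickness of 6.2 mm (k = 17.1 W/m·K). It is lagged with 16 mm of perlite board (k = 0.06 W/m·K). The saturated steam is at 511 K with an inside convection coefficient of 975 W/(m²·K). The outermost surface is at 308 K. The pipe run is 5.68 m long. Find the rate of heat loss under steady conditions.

Q ≈ 1590 W

Cylindrical conduction, so R = ln(r₂/r₁)/(2πkL) per layer, in series:
R_inner film = 1/(h_i·2πr₁L) = 1/(975×2π×0.045×5.68) = 6.386×10^-4 K/W
R_stainless steel pipe wall = ln(51.2/45)/(2π×17.1×5.68) = 2.115×10^-4 K/W
R_perlite board = ln(67.2/51.2)/(2π×0.06×5.68) = 0.127 K/W
R_total = 0.1278 K/W
Q = ΔT/R_total = 203/0.1278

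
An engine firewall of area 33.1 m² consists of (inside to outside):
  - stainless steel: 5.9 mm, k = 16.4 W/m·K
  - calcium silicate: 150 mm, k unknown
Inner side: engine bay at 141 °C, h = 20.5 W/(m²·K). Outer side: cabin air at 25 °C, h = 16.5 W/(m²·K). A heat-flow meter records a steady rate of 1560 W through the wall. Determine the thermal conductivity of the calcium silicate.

Thermal resistances in series:
R_inner film = 1/(h_i·A) = 1/(20.5×33.1) = 0.001474 K/W
R_stainless steel = L/(kA) = 0.0059/(16.4×33.1) = 1.087×10^-5 K/W
R_outer film = 1/(h_o·A) = 1/(16.5×33.1) = 0.001831 K/W
Sum of known resistances R_other = 0.003316 K/W
Total R = ΔT/Q = 116/1560 = 0.07436 K/W
R_calcium silicate = R_total − R_other = 0.07104 K/W
k = L/(R·A) = 0.15/(0.07104×33.1)

k ≈ 0.0638 W/(m·K)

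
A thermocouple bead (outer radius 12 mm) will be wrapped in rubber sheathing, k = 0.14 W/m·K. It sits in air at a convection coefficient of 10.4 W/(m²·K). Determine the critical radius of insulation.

For a sphere r_cr = 2k/h = 2×0.14/10.4
r_cr = 26.9 mm; since the bare radius (12 mm) is below r_cr, adding a thin layer of insulation will *increase* heat loss.

r_cr ≈ 26.9 mm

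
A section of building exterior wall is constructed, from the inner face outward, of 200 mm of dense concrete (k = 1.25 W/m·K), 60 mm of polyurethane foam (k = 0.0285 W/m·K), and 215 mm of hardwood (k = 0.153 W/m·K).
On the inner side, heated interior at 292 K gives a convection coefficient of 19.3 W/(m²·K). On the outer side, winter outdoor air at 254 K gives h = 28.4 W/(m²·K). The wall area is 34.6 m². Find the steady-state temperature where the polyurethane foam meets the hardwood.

Treating each layer as a thermal resistance in series:
R_inner film = 1/(h_i·A) = 1/(19.3×34.6) = 0.001497 K/W
R_dense concrete = L/(kA) = 0.2/(1.25×34.6) = 0.004624 K/W
R_polyurethane foam = L/(kA) = 0.06/(0.0285×34.6) = 0.06085 K/W
R_hardwood = L/(kA) = 0.215/(0.153×34.6) = 0.04061 K/W
R_outer film = 1/(h_o·A) = 1/(28.4×34.6) = 0.001018 K/W
R_total = 0.1086 K/W;  Q = ΔT/R_total = 38/0.1086 = 349.9 W
T_interface = T_inner − Q·ΣR(inner→interface) = 292 − 350×0.06697

T ≈ 269 K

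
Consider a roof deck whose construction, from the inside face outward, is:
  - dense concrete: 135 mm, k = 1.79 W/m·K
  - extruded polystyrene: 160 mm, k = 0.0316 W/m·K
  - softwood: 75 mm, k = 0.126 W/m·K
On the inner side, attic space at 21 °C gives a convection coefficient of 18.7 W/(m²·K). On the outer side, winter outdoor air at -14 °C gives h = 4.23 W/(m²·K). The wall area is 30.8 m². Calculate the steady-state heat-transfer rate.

Treating each layer as a thermal resistance in series:
R_inner film = 1/(h_i·A) = 1/(18.7×30.8) = 0.001736 K/W
R_dense concrete = L/(kA) = 0.135/(1.79×30.8) = 0.002449 K/W
R_extruded polystyrene = L/(kA) = 0.16/(0.0316×30.8) = 0.1644 K/W
R_softwood = L/(kA) = 0.075/(0.126×30.8) = 0.01933 K/W
R_outer film = 1/(h_o·A) = 1/(4.23×30.8) = 0.007676 K/W
R_total = 0.1956 K/W
Q = ΔT / R_total = 35 / 0.1956

Q ≈ 179 W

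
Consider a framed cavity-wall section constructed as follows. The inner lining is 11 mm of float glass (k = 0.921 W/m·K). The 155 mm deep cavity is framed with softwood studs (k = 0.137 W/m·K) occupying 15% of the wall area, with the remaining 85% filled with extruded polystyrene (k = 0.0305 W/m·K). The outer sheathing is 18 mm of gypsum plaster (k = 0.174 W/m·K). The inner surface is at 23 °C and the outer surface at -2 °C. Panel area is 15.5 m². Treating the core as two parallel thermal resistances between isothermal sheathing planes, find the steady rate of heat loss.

Sheathing layers in series; stud and cavity paths in parallel between them.
R_inner = 0.011/(0.921×15.5) = 7.706×10^-4 K/W
R_stud  = 0.155/(0.137×0.15×15.5) = 0.4866 K/W
R_cav   = 0.155/(0.0305×0.85×15.5) = 0.3857 K/W
1/R_core = 1/R_stud + 1/R_cav → R_core = 0.2152 K/W
R_outer = 0.018/(0.174×15.5) = 0.006674 K/W
R_total = 0.2226 K/W
Q = ΔT/R_total = 25/0.2226

Q ≈ 112 W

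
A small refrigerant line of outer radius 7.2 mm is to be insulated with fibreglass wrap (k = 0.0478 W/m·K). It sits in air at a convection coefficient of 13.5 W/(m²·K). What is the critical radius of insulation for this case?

r_cr ≈ 3.54 mm

For a cylinder r_cr = k/h = 0.0478/13.5
r_cr = 3.54 mm; since the bare radius (7.2 mm) is above r_cr, any added insulation will reduce heat loss.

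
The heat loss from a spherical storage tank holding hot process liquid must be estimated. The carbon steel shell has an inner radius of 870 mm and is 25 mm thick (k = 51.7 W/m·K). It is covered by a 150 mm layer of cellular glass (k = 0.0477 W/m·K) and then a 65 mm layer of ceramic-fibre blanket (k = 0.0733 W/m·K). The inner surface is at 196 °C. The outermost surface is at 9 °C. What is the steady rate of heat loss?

Q ≈ 569 W

Each spherical layer contributes R = (1/r_i − 1/r_o)/(4πk):
R_carbon steel shell = (1/0.87 − 1/0.895)/(4π×51.7) = 4.942×10^-5 K/W
R_cellular glass = (1/0.895 − 1/1.045)/(4π×0.0477) = 0.2676 K/W
R_ceramic-fibre blanket = (1/1.045 − 1/1.11)/(4π×0.0733) = 0.06084 K/W
R_total = 0.3284 K/W
Q = ΔT/R_total = 187/0.3284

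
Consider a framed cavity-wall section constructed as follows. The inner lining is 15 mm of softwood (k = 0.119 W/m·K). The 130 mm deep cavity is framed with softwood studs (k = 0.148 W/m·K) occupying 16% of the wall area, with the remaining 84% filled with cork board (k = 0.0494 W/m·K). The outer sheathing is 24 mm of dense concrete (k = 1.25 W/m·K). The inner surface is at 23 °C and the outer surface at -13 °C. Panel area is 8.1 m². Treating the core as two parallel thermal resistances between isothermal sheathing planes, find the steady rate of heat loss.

Sheathing layers in series; stud and cavity paths in parallel between them.
R_inner = 0.015/(0.119×8.1) = 0.01556 K/W
R_stud  = 0.13/(0.148×0.16×8.1) = 0.6778 K/W
R_cav   = 0.13/(0.0494×0.84×8.1) = 0.3868 K/W
1/R_core = 1/R_stud + 1/R_cav → R_core = 0.2462 K/W
R_outer = 0.024/(1.25×8.1) = 0.00237 K/W
R_total = 0.2642 K/W
Q = ΔT/R_total = 36/0.2642

Q ≈ 136 W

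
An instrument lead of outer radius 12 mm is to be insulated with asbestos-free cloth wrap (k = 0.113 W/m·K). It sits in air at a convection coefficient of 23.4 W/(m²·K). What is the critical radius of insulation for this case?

For a cylinder r_cr = k/h = 0.113/23.4
r_cr = 4.83 mm; since the bare radius (12 mm) is above r_cr, any added insulation will reduce heat loss.

r_cr ≈ 4.83 mm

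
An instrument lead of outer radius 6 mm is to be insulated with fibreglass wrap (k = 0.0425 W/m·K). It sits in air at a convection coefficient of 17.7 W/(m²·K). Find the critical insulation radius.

r_cr ≈ 2.4 mm

For a cylinder r_cr = k/h = 0.0425/17.7
r_cr = 2.4 mm; since the bare radius (6 mm) is above r_cr, any added insulation will reduce heat loss.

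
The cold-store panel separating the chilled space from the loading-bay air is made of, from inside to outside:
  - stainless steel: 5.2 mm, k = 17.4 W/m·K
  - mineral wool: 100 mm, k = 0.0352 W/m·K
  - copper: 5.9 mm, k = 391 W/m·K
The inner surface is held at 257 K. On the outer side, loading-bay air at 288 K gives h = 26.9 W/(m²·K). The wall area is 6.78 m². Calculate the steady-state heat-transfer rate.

Q ≈ 73 W

Treating each layer as a thermal resistance in series:
R_stainless steel = L/(kA) = 0.0052/(17.4×6.78) = 4.408×10^-5 K/W
R_mineral wool = L/(kA) = 0.1/(0.0352×6.78) = 0.419 K/W
R_copper = L/(kA) = 0.0059/(391×6.78) = 2.226×10^-6 K/W
R_outer film = 1/(h_o·A) = 1/(26.9×6.78) = 0.005483 K/W
R_total = 0.4245 K/W
Q = ΔT / R_total = 31 / 0.4245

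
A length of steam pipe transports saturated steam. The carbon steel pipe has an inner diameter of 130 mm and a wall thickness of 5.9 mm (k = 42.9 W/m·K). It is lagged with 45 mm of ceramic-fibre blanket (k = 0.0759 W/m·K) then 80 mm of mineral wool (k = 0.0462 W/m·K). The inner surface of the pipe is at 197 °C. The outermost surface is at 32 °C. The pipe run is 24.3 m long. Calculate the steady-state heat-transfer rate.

Per-layer cylindrical resistances, series-summed:
R_carbon steel pipe wall = ln(70.9/65)/(2π×42.9×24.3) = 1.326×10^-5 K/W
R_ceramic-fibre blanket = ln(115.9/70.9)/(2π×0.0759×24.3) = 0.04241 K/W
R_mineral wool = ln(195.9/115.9)/(2π×0.0462×24.3) = 0.07441 K/W
R_total = 0.1168 K/W
Q = ΔT/R_total = 165/0.1168

Q ≈ 1410 W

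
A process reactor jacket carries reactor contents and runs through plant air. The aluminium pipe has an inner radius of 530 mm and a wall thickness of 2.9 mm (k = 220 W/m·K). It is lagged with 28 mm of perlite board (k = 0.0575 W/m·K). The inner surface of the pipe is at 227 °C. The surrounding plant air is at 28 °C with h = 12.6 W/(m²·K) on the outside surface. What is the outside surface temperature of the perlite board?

T ≈ 55.3 °C

Radial resistances (cylindrical: R_cond = ln(r_o/r_i)/(2πkL), R_conv = 1/(h·2πrL)):
R_aluminium pipe wall = ln(532.9/530)/(2π×220×1) = 3.948×10^-6 K/W
R_perlite board = ln(560.9/532.9)/(2π×0.0575×1) = 0.1417 K/W
R_outer film = 1/(h_o·2πr_oL) = 1/(12.6×2π×0.5609×1) = 0.02252 K/W
R_total = 0.1643 K/W
Q = ΔT/R_total = 199/0.1643
Q = 1210 W/m
T_interface = T_inner − Q·ΣR(inner→interface) = 227 − 1210×0.1417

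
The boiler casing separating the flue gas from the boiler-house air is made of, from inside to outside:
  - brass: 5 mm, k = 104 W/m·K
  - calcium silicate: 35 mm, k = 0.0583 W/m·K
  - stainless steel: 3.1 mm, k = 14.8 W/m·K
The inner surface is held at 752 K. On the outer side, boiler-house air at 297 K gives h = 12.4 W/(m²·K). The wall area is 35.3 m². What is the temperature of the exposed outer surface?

T ≈ 351 K

Using the resistance-network approach (series):
R_brass = L/(kA) = 0.005/(104×35.3) = 1.362×10^-6 K/W
R_calcium silicate = L/(kA) = 0.035/(0.0583×35.3) = 0.01701 K/W
R_stainless steel = L/(kA) = 0.0031/(14.8×35.3) = 5.934×10^-6 K/W
R_outer film = 1/(h_o·A) = 1/(12.4×35.3) = 0.002285 K/W
R_total = 0.0193 K/W;  Q = ΔT/R_total = 455/0.0193 = 23580 W
T_interface = T_inner − Q·ΣR(inner→interface) = 752 − 23600×0.01701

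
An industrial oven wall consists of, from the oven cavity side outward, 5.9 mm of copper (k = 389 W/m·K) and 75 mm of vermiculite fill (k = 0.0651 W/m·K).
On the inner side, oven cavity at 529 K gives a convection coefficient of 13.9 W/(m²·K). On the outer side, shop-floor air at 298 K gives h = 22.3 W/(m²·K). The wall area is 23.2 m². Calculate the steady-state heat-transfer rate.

Thermal resistances in series:
R_inner film = 1/(h_i·A) = 1/(13.9×23.2) = 0.003101 K/W
R_copper = L/(kA) = 0.0059/(389×23.2) = 6.538×10^-7 K/W
R_vermiculite fill = L/(kA) = 0.075/(0.0651×23.2) = 0.04966 K/W
R_outer film = 1/(h_o·A) = 1/(22.3×23.2) = 0.001933 K/W
R_total = 0.05469 K/W
Q = ΔT / R_total = 231 / 0.05469

Q ≈ 4220 W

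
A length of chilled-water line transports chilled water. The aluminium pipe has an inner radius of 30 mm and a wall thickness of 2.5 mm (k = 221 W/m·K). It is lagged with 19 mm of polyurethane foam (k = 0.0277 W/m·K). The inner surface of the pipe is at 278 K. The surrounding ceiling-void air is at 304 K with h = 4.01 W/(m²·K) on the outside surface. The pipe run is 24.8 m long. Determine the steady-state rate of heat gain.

Radial resistances (cylindrical: R_cond = ln(r_o/r_i)/(2πkL), R_conv = 1/(h·2πrL)):
R_aluminium pipe wall = ln(32.5/30)/(2π×221×24.8) = 2.324×10^-6 K/W
R_polyurethane foam = ln(51.5/32.5)/(2π×0.0277×24.8) = 0.1067 K/W
R_outer film = 1/(h_o·2πr_oL) = 1/(4.01×2π×0.0515×24.8) = 0.03108 K/W
R_total = 0.1377 K/W
Q = ΔT/R_total = 26/0.1377

Q ≈ 189 W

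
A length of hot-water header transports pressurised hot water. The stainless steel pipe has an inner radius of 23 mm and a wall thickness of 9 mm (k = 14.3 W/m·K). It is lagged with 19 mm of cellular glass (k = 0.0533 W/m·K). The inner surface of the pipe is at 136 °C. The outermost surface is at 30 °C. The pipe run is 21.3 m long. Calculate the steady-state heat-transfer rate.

Q ≈ 1620 W

Radial resistances (cylindrical: R_cond = ln(r_o/r_i)/(2πkL), R_conv = 1/(h·2πrL)):
R_stainless steel pipe wall = ln(32/23)/(2π×14.3×21.3) = 1.726×10^-4 K/W
R_cellular glass = ln(51/32)/(2π×0.0533×21.3) = 0.06534 K/W
R_total = 0.06551 K/W
Q = ΔT/R_total = 106/0.06551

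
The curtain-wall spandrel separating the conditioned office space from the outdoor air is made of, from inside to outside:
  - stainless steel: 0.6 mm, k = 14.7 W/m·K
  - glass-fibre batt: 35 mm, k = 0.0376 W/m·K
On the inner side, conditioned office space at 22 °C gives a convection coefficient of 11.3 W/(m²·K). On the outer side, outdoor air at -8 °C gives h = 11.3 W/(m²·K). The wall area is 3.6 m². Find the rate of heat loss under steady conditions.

Thermal resistances in series:
R_inner film = 1/(h_i·A) = 1/(11.3×3.6) = 0.02458 K/W
R_stainless steel = L/(kA) = 0.0006/(14.7×3.6) = 1.134×10^-5 K/W
R_glass-fibre batt = L/(kA) = 0.035/(0.0376×3.6) = 0.2586 K/W
R_outer film = 1/(h_o·A) = 1/(11.3×3.6) = 0.02458 K/W
R_total = 0.3077 K/W
Q = ΔT / R_total = 30 / 0.3077

Q ≈ 97.5 W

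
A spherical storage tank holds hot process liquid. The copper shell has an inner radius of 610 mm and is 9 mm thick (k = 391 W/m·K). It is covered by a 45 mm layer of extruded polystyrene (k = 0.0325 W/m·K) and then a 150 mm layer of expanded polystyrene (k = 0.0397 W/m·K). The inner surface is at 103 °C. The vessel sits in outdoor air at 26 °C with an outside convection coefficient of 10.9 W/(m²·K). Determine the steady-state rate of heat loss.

Q ≈ 92.2 W

For a spherical shell R = (1/r₁ − 1/r₂)/(4πk); film R = 1/(h·4πr²). In series:
R_copper shell = (1/0.61 − 1/0.619)/(4π×391) = 4.851×10^-6 K/W
R_extruded polystyrene = (1/0.619 − 1/0.664)/(4π×0.0325) = 0.2681 K/W
R_expanded polystyrene = (1/0.664 − 1/0.814)/(4π×0.0397) = 0.5563 K/W
R_outer film = 1/(h·4πr_o²) = 1/(10.9×4π×0.814²) = 0.01102 K/W
R_total = 0.8354 K/W
Q = ΔT/R_total = 77/0.8354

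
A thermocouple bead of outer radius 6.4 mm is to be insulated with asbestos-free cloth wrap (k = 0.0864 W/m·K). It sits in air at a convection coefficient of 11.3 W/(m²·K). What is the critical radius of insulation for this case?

For a sphere r_cr = 2k/h = 2×0.0864/11.3
r_cr = 15.3 mm; since the bare radius (6.4 mm) is below r_cr, adding a thin layer of insulation will *increase* heat loss.

r_cr ≈ 15.3 mm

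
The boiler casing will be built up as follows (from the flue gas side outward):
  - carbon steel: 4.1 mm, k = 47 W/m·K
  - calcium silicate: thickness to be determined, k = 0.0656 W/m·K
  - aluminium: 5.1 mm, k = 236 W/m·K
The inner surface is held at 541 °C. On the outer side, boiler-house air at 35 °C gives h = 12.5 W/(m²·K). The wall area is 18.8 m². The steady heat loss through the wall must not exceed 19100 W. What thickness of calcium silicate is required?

Series thermal resistances:
R_carbon steel = L/(kA) = 0.0041/(47×18.8) = 4.64×10^-6 K/W
R_aluminium = L/(kA) = 0.0051/(236×18.8) = 1.149×10^-6 K/W
R_outer film = 1/(h_o·A) = 1/(12.5×18.8) = 0.004255 K/W
Sum of the known resistances R_other = 0.004261 K/W
Required total resistance R_tot = ΔT/Q_allow = 506/19100 = 0.02649 K/W
R_calcium silicate = R_tot − R_other = 0.02223 K/W
L = R·k·A = 0.02223×0.0656×18.8

L ≈ 27.4 mm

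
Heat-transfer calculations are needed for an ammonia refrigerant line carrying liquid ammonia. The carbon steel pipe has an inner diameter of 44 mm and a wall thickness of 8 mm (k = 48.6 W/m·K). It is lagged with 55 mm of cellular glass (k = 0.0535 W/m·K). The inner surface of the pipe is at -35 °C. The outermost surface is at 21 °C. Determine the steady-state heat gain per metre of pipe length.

Treating each annulus and film as a series resistance:
R_carbon steel pipe wall = ln(30/22)/(2π×48.6×1) = 0.001016 K/W
R_cellular glass = ln(85/30)/(2π×0.0535×1) = 3.098 K/W
R_total = 3.099 K/W
Q = ΔT/R_total = 56/3.099

q′ ≈ 18.1 W/m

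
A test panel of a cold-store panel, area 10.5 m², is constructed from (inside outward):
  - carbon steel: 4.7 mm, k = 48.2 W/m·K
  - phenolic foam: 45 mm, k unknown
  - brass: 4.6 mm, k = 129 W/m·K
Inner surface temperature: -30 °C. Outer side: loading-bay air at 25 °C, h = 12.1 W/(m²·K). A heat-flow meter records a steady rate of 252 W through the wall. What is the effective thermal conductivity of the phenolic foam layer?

Model the wall as resistances in series:
R_carbon steel = L/(kA) = 0.0047/(48.2×10.5) = 9.287×10^-6 K/W
R_brass = L/(kA) = 0.0046/(129×10.5) = 3.396×10^-6 K/W
R_outer film = 1/(h_o·A) = 1/(12.1×10.5) = 0.007871 K/W
Sum of known resistances R_other = 0.007884 K/W
Total R = ΔT/Q = 55/252 = 0.2183 K/W
R_phenolic foam = R_total − R_other = 0.2104 K/W
k = L/(R·A) = 0.045/(0.2104×10.5)

k ≈ 0.0204 W/(m·K)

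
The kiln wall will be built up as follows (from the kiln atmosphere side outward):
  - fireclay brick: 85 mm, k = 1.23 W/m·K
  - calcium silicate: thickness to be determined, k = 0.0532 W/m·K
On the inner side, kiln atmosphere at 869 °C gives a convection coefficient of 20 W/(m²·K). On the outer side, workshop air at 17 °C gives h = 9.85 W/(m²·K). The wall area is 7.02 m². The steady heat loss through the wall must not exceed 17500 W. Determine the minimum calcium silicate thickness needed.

Treating each layer as a thermal resistance in series:
R_inner film = 1/(h_i·A) = 1/(20×7.02) = 0.007123 K/W
R_fireclay brick = L/(kA) = 0.085/(1.23×7.02) = 0.009844 K/W
R_outer film = 1/(h_o·A) = 1/(9.85×7.02) = 0.01446 K/W
Sum of the known resistances R_other = 0.03143 K/W
Required total resistance R_tot = ΔT/Q_allow = 852/17500 = 0.04869 K/W
R_calcium silicate = R_tot − R_other = 0.01726 K/W
L = R·k·A = 0.01726×0.0532×7.02

L ≈ 6.44 mm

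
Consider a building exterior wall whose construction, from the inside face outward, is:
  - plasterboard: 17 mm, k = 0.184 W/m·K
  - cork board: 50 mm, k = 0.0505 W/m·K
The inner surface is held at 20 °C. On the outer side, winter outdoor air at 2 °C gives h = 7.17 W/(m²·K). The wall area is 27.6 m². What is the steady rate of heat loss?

Thermal resistances in series:
R_plasterboard = L/(kA) = 0.017/(0.184×27.6) = 0.003348 K/W
R_cork board = L/(kA) = 0.05/(0.0505×27.6) = 0.03587 K/W
R_outer film = 1/(h_o·A) = 1/(7.17×27.6) = 0.005053 K/W
R_total = 0.04427 K/W
Q = ΔT / R_total = 18 / 0.04427

Q ≈ 407 W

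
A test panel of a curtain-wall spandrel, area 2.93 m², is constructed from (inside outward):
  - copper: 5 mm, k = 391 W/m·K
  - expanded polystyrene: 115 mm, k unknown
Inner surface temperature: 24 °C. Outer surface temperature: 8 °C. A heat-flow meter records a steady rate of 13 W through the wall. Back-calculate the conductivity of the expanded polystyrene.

Model the wall as resistances in series:
R_copper = L/(kA) = 0.005/(391×2.93) = 4.364×10^-6 K/W
Sum of known resistances R_other = 4.364×10^-6 K/W
Total R = ΔT/Q = 16/13 = 1.231 K/W
R_expanded polystyrene = R_total − R_other = 1.231 K/W
k = L/(R·A) = 0.115/(1.231×2.93)

k ≈ 0.0319 W/(m·K)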